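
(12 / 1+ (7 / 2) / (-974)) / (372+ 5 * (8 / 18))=210321 / 6560864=0.03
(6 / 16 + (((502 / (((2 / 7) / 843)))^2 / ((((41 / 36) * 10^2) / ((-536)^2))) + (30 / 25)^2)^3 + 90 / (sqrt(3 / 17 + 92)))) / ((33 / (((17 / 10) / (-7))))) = -66194197871374516674421382012522689377527310967614287909 / 53069170000 - 51 * sqrt(26639) / 120659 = -1247319260342200879991554000000000000000000000.00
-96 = -96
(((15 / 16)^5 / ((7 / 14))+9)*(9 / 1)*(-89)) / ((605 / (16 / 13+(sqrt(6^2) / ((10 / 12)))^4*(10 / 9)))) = -121020536278233 / 2928640000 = -41323.12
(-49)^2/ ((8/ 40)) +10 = 12015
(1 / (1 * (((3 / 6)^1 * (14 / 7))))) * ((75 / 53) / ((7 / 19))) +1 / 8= 3.97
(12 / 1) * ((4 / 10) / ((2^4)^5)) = 3 / 655360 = 0.00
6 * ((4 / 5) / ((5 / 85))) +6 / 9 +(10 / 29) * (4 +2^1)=36686 / 435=84.34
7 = 7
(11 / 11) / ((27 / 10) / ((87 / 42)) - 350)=-145 / 50561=-0.00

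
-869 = -869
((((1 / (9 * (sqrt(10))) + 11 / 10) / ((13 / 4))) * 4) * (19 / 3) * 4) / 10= 3.54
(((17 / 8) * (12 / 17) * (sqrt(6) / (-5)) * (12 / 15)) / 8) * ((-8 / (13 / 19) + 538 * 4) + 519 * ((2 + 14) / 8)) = -61977 * sqrt(6) / 650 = -233.56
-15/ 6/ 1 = -5/ 2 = -2.50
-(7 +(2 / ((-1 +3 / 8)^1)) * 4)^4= -707281 / 625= -1131.65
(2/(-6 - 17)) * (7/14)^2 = -1/46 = -0.02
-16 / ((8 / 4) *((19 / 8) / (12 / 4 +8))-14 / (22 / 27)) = 64 / 67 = 0.96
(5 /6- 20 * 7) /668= -5 /24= -0.21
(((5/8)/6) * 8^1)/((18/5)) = 25/108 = 0.23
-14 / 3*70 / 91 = -140 / 39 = -3.59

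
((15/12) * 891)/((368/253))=49005/64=765.70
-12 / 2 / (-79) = 6 / 79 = 0.08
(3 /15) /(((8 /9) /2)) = 0.45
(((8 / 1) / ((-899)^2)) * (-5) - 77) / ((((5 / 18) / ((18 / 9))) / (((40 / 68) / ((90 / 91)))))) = -22652272188 / 68697085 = -329.74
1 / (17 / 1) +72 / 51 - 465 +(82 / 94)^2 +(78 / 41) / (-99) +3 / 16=-376069563685 / 812947344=-462.60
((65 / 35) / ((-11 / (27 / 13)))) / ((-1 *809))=27 / 62293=0.00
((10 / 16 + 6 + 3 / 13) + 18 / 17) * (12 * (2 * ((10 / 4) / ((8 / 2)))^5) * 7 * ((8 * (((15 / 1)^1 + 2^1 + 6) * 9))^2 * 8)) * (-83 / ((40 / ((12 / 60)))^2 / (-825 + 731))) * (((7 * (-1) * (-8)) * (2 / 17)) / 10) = 343830825628479 / 961792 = 357489795.74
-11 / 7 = -1.57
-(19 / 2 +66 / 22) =-25 / 2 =-12.50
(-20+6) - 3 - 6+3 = -20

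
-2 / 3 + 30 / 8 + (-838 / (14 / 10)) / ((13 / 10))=-499433 / 1092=-457.36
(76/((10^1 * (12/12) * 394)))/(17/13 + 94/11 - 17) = -2717/1006670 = -0.00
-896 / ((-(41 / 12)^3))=1548288 / 68921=22.46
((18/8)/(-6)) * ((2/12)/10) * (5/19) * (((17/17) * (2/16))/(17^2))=-1/1405696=-0.00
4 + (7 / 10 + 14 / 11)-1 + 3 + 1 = 987 / 110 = 8.97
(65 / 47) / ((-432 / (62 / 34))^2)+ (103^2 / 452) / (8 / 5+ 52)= 8404504303555 / 19191832319232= 0.44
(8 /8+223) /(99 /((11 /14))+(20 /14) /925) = 72520 /40793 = 1.78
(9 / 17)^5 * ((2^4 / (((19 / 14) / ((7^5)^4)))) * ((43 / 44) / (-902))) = -5672830853259660020646996 / 133834300963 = -42386972640354.57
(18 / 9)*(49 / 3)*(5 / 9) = 490 / 27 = 18.15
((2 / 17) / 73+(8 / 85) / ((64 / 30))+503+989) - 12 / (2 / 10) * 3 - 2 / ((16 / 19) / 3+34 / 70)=9938562995 / 7589956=1309.44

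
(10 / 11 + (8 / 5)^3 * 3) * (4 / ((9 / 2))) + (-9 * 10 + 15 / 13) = -12405941 / 160875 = -77.12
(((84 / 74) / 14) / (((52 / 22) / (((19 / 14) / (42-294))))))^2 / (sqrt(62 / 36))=43681 * sqrt(62) / 13225290693888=0.00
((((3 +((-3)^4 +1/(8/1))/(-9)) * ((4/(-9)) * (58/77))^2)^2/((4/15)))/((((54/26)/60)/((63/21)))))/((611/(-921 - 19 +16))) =-223.28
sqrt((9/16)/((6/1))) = sqrt(6)/8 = 0.31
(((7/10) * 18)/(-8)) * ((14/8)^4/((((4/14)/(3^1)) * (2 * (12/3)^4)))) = -3176523/10485760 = -0.30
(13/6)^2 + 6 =385/36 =10.69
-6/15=-2/5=-0.40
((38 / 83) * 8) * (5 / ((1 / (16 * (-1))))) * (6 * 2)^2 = -3502080 / 83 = -42193.73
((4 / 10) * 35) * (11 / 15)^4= 204974 / 50625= 4.05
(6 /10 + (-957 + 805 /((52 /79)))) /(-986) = -69311 /256360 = -0.27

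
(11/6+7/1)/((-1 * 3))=-53/18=-2.94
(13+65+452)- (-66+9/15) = 2977/5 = 595.40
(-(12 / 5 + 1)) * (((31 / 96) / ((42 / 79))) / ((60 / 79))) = -3289007 / 1209600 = -2.72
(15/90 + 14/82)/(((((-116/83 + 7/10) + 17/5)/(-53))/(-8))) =14604680/275889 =52.94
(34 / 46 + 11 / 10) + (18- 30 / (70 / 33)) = 9171 / 1610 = 5.70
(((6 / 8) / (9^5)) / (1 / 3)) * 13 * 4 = 13 / 6561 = 0.00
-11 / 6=-1.83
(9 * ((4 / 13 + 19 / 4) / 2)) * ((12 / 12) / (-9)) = -263 / 104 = -2.53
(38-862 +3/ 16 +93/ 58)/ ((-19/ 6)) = 1144515/ 4408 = 259.64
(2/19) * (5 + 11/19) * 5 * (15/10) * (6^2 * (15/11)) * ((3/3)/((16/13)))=1395225/7942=175.68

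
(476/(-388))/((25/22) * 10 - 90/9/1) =-1309/1455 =-0.90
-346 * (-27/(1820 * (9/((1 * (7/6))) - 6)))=1557/520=2.99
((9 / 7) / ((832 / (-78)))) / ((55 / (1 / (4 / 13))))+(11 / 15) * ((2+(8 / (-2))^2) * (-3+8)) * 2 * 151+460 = 1004917409 / 49280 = 20391.99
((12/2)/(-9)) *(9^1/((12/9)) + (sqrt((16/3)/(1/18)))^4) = -12297/2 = -6148.50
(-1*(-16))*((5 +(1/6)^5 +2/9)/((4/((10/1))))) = 203045/972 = 208.89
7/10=0.70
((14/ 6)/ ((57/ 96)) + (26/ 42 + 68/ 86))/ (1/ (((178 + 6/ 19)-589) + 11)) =-231897978/ 108661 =-2134.14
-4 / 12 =-1 / 3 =-0.33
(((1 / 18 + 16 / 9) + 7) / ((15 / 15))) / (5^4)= 53 / 3750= 0.01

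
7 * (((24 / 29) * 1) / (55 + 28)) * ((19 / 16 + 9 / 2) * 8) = 7644 / 2407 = 3.18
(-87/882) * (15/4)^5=-7340625/100352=-73.15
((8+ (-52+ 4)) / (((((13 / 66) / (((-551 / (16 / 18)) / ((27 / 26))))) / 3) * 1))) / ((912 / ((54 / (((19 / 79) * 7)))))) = 3402135 / 266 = 12789.98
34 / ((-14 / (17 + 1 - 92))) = 1258 / 7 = 179.71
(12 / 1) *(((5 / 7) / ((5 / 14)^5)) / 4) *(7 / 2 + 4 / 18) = 2573872 / 1875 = 1372.73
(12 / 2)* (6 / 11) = 36 / 11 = 3.27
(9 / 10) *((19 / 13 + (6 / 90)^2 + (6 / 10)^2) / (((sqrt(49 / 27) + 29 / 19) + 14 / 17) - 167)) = -1238578492851 / 124084457618875 - 11701644969 *sqrt(3) / 248168915237750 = -0.01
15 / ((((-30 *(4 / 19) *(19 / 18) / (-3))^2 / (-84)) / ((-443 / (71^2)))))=2260629 / 100820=22.42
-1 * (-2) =2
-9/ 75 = -3/ 25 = -0.12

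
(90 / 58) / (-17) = -45 / 493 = -0.09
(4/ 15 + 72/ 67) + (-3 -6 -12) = -19757/ 1005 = -19.66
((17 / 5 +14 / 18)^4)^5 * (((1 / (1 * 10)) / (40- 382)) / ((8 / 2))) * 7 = -1330868183315403743960392848322696727549181952 / 991325756787650501714229583740234375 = -1342513471.68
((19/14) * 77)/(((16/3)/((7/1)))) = 4389/32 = 137.16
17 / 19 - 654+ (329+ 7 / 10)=-61447 / 190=-323.41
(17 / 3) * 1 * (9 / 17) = 3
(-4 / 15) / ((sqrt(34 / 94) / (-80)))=64*sqrt(799) / 51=35.47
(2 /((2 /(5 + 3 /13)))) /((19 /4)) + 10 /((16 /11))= 15761 /1976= 7.98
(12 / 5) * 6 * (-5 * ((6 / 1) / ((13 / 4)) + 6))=-7344 / 13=-564.92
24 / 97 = 0.25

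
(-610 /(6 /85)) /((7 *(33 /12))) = -103700 /231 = -448.92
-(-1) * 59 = 59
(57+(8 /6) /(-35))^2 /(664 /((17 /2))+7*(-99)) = -608130137 /115244325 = -5.28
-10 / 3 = -3.33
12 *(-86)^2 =88752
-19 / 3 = -6.33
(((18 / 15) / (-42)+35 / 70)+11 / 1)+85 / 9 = 13177 / 630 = 20.92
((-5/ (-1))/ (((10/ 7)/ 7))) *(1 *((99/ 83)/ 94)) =4851/ 15604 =0.31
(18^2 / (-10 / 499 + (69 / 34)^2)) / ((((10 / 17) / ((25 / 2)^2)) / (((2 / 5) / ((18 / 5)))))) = 5516070750 / 2364179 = 2333.19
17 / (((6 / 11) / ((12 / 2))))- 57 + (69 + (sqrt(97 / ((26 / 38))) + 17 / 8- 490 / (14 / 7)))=-351 / 8 + sqrt(23959) / 13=-31.97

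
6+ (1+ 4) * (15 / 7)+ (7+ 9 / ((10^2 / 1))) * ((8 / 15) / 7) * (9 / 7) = 106629 / 6125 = 17.41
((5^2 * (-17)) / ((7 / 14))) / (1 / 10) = -8500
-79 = -79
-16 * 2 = -32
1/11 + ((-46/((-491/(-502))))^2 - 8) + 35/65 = 2204.50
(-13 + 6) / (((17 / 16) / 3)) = -336 / 17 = -19.76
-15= -15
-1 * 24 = -24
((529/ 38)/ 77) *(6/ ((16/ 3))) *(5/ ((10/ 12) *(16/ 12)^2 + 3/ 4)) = 0.46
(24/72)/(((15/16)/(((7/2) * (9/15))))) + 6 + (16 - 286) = -19744/75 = -263.25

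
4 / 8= 1 / 2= 0.50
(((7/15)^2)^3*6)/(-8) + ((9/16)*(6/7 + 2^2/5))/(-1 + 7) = 62771453/425250000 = 0.15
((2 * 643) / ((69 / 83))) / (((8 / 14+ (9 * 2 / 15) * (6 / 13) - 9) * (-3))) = 48565790 / 741681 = 65.48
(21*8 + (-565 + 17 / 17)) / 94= -198 / 47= -4.21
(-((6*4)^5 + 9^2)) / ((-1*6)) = 2654235 / 2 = 1327117.50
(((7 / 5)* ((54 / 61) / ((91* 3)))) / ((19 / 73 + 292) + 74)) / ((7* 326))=657 / 120959925905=0.00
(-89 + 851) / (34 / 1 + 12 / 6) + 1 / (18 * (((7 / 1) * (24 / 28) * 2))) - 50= -6227 / 216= -28.83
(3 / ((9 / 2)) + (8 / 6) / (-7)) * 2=20 / 21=0.95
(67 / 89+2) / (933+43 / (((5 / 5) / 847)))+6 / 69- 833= -63687555807 / 76463638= -832.91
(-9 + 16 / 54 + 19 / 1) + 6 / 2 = 359 / 27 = 13.30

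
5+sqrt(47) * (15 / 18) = 5+5 * sqrt(47) / 6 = 10.71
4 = 4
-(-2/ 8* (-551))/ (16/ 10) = -2755/ 32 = -86.09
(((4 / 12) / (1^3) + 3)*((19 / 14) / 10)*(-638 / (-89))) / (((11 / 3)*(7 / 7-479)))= -551 / 297794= -0.00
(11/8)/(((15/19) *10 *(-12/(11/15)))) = -2299/216000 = -0.01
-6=-6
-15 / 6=-2.50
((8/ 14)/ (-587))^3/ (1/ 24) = -1536/ 69375867029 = -0.00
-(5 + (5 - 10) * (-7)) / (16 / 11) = -55 / 2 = -27.50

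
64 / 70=32 / 35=0.91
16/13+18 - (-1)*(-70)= -660/13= -50.77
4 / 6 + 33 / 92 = 1.03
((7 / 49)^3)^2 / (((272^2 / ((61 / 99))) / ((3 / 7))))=61 / 2010657175296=0.00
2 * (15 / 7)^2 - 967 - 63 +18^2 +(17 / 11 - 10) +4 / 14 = -379987 / 539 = -704.99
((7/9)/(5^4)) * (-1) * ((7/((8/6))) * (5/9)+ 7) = -833/67500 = -0.01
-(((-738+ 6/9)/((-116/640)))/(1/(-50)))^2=-313148416000000/7569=-41372495177.70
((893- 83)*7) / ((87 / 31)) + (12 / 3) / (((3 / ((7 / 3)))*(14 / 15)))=176060 / 87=2023.68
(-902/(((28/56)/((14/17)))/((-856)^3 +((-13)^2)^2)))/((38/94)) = 2304949539552.82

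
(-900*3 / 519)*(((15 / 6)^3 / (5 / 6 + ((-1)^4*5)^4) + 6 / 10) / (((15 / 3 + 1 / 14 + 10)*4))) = -2956905 / 54827506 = -0.05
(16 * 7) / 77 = 16 / 11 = 1.45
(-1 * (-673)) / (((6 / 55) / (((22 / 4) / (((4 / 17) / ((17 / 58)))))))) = 117670685 / 2784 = 42266.77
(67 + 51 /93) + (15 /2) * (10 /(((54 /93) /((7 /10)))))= 58763 /372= 157.97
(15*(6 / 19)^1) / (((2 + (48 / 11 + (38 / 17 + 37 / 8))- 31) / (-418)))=2962080 / 26593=111.39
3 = 3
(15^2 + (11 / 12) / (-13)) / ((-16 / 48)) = -35089 / 52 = -674.79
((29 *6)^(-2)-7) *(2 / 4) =-211931 / 60552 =-3.50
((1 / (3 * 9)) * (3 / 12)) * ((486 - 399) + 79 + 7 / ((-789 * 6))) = 785837 / 511272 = 1.54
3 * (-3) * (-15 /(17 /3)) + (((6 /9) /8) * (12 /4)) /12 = 19457 /816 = 23.84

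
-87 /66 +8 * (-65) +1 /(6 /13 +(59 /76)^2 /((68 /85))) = -4178304197 /8027558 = -520.50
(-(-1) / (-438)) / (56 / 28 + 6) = -1 / 3504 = -0.00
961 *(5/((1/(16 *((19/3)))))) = 1460720/3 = 486906.67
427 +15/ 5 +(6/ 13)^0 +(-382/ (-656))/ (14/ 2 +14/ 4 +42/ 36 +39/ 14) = 42909199/ 99548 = 431.04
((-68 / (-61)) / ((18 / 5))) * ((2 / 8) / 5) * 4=34 / 549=0.06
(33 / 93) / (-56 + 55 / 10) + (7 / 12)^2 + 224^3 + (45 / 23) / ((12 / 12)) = 116551411978381 / 10369872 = 11239426.29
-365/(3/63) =-7665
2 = 2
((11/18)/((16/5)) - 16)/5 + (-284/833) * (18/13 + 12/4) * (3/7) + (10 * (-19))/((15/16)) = -22537410739/109156320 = -206.47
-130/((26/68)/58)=-19720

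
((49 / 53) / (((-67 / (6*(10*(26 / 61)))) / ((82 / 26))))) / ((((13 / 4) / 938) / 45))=-607521600 / 42029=-14454.82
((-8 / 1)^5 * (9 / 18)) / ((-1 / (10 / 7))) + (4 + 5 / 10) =327743 / 14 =23410.21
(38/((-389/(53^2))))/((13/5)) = -533710/5057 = -105.54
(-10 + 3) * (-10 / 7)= 10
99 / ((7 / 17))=1683 / 7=240.43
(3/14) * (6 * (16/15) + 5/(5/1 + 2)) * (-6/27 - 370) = -2822/5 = -564.40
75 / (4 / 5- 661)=-375 / 3301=-0.11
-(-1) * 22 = 22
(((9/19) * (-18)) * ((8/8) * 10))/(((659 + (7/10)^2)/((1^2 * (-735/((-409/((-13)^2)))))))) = -515970000/13140761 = -39.26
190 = 190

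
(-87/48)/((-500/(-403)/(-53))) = 77.43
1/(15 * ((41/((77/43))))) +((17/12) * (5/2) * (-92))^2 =33691151299/317340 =106167.36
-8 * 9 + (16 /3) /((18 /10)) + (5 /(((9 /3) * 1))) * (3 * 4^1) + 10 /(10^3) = -49.03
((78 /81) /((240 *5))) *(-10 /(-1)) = 0.01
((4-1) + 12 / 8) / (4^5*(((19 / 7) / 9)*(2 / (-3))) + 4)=-1701 / 76312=-0.02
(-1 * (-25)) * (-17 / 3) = -141.67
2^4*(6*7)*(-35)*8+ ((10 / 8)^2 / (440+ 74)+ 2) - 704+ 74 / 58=-45042526539 / 238496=-188860.72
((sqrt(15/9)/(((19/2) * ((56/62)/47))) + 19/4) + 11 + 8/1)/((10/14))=1457 * sqrt(15)/570 + 133/4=43.15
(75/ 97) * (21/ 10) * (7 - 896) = -1443.48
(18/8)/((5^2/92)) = 207/25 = 8.28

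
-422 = -422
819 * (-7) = -5733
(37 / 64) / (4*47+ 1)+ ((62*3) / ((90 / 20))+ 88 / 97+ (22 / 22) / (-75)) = 1238732221 / 29332800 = 42.23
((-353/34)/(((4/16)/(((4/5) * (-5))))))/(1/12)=33888/17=1993.41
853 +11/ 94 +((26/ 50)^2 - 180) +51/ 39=515298393/ 763750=674.70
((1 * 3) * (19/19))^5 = 243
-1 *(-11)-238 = -227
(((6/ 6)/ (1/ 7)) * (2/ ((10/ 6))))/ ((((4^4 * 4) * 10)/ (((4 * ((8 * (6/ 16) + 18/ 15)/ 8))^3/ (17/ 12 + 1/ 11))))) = 6417873/ 1273600000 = 0.01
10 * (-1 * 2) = -20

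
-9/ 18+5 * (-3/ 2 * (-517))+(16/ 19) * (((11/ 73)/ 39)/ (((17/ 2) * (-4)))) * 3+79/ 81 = 96285028004/ 24828687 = 3877.98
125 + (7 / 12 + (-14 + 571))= 682.58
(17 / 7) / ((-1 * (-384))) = 17 / 2688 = 0.01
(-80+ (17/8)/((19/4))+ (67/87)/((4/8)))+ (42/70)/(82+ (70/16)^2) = -8346590033/106998690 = -78.01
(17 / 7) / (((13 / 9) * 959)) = 0.00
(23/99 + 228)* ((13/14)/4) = 52.98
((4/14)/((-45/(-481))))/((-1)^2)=962/315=3.05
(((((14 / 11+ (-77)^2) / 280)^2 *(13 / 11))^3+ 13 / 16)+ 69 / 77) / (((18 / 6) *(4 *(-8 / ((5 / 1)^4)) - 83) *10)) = -3357551768682027346597375233 / 56148488065984692224000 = -59797.72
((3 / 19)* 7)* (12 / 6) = 42 / 19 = 2.21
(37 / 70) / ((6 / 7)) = 37 / 60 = 0.62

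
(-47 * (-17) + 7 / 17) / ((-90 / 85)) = -755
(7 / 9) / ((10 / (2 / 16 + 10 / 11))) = 637 / 7920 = 0.08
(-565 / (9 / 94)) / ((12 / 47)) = -1248085 / 54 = -23112.69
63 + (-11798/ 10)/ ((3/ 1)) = -4954/ 15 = -330.27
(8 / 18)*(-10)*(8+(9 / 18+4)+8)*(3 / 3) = -820 / 9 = -91.11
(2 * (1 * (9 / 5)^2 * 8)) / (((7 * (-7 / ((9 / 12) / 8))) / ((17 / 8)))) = -4131 / 19600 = -0.21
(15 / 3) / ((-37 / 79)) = -395 / 37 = -10.68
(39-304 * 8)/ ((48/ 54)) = -21537/ 8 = -2692.12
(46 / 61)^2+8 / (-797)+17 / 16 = 76922773 / 47450192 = 1.62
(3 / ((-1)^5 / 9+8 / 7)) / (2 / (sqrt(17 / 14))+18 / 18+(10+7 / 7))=9639 / 38870-189*sqrt(238) / 77740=0.21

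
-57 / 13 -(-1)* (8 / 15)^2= -11993 / 2925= -4.10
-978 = -978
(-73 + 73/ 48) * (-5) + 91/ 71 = 1222373/ 3408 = 358.68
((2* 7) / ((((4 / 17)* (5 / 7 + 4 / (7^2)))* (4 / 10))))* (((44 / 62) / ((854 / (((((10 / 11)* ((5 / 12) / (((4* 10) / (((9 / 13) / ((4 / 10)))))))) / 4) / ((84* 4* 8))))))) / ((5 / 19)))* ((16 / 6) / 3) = 56525 / 70685761536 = 0.00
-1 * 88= -88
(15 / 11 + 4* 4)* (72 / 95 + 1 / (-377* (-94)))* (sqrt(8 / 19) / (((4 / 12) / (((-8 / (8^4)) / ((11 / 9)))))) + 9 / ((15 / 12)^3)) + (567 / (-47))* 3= 56593309923 / 2314544375 - 13158761067* sqrt(38) / 1981398115840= 24.41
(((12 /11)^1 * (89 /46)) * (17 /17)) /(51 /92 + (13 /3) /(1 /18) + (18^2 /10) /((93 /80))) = 22072 /1112925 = 0.02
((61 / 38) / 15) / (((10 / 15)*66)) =0.00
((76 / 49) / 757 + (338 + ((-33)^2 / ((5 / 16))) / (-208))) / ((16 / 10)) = 774543873 / 3857672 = 200.78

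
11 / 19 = 0.58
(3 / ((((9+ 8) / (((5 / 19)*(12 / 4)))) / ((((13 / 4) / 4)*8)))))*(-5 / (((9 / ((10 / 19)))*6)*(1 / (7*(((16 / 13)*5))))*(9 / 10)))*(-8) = 2800000 / 165699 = 16.90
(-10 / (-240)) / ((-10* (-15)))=0.00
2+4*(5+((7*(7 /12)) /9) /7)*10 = 5524 /27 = 204.59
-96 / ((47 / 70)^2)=-470400 / 2209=-212.95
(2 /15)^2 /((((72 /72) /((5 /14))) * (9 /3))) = 2 /945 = 0.00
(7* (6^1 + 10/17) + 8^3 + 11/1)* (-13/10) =-25155/34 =-739.85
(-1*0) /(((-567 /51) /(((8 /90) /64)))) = 0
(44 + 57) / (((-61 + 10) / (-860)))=1703.14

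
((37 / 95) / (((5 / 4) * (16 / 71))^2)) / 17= 186517 / 646000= 0.29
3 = 3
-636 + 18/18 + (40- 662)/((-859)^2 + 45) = -234291816/368963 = -635.00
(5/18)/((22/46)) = 115/198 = 0.58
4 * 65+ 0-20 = 240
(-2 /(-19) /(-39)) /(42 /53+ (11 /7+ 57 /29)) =-10759 /17257890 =-0.00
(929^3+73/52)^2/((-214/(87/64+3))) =-484959170323716006972879/37033984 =-13094977043888013.97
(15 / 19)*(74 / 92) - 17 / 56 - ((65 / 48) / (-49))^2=799390699 / 2417442048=0.33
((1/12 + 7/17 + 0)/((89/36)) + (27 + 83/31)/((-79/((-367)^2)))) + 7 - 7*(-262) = -180659432976/3705337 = -48756.55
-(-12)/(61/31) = 6.10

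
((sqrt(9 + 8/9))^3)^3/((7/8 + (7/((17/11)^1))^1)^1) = 8532944776*sqrt(89)/14467005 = 5564.36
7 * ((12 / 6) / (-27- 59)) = -7 / 43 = -0.16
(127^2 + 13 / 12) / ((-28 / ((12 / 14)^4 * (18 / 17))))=-94070646 / 285719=-329.24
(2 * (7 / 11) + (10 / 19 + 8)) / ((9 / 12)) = 8192 / 627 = 13.07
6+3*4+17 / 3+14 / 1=113 / 3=37.67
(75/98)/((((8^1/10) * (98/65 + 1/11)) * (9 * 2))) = 89375/2688336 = 0.03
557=557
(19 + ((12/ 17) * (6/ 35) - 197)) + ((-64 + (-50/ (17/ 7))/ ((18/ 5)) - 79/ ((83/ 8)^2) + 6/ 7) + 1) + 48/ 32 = -18074526851/ 73781190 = -244.97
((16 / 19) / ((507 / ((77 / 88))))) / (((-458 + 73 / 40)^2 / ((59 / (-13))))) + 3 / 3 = 41695371042461 / 41695372364061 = 1.00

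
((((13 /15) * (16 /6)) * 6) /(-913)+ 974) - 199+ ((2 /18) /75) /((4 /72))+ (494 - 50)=1219.01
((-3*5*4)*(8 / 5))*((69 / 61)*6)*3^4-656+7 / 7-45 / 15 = -3259402 / 61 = -53432.82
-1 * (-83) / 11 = 7.55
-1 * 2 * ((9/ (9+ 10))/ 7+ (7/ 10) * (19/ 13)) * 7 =-18859/ 1235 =-15.27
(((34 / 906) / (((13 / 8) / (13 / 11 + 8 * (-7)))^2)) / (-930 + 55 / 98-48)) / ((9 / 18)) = -25846297344 / 295777178411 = -0.09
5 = 5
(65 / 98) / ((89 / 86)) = 0.64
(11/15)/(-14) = -11/210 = -0.05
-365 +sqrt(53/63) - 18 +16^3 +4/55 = sqrt(371)/21 +204219/55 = 3713.99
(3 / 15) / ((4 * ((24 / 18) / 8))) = 3 / 10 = 0.30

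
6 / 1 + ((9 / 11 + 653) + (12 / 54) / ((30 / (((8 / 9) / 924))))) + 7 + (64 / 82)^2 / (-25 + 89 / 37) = 543383898343 / 814923585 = 666.79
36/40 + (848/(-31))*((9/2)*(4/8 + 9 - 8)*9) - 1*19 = -520771/310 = -1679.91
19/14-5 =-51/14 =-3.64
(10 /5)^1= 2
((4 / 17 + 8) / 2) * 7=490 / 17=28.82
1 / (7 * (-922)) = -1 / 6454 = -0.00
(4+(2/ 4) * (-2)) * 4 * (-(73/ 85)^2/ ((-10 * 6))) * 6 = 31974/ 36125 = 0.89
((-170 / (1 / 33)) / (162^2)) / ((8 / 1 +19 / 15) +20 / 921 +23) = -1435225 / 216787104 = -0.01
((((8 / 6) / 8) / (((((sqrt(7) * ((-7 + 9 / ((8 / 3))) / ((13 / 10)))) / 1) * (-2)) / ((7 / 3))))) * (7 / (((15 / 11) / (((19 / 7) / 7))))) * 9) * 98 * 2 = 76076 * sqrt(7) / 2175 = 92.54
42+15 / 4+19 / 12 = 142 / 3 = 47.33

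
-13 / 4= -3.25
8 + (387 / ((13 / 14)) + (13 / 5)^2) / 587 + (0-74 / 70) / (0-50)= 116751637 / 13354250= 8.74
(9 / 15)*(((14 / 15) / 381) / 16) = 7 / 76200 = 0.00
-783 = -783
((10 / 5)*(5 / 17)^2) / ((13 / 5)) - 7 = -26049 / 3757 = -6.93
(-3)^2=9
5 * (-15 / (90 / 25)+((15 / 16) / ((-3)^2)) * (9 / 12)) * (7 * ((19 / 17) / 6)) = -522025 / 19584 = -26.66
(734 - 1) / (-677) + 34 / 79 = -0.65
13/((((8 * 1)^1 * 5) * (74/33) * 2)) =429/5920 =0.07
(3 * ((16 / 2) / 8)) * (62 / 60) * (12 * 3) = 558 / 5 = 111.60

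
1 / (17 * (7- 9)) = -0.03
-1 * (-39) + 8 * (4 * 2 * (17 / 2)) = 583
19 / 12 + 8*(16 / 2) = 65.58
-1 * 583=-583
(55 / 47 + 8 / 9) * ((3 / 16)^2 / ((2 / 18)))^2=634959 / 3080192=0.21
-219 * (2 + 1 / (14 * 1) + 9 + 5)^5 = -126286435546875 / 537824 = -234809966.73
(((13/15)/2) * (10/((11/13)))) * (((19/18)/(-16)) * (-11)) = 3211/864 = 3.72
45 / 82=0.55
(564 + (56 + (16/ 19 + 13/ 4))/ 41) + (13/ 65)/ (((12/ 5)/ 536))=5703517/ 9348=610.13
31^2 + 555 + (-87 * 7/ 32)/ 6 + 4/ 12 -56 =279775/ 192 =1457.16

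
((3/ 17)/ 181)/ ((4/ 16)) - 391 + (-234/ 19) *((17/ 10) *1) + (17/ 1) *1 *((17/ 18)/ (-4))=-8754299851/ 21046680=-415.95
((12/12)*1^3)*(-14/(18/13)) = -91/9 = -10.11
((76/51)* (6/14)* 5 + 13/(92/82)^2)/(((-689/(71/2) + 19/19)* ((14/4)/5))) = -1208628385/1151877398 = -1.05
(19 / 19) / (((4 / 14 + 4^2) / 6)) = 7 / 19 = 0.37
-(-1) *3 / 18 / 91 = 1 / 546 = 0.00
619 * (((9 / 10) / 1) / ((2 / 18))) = 50139 / 10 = 5013.90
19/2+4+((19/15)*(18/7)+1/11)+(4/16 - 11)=9391/1540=6.10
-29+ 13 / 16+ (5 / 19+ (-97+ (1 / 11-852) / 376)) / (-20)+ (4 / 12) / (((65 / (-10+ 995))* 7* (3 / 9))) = -3013854923 / 143022880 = -21.07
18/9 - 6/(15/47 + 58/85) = -15968/4001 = -3.99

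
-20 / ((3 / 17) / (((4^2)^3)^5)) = -391993311566327971840 / 3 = -130664437188775990613.33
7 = 7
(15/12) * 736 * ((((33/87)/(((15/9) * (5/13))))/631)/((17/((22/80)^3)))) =0.00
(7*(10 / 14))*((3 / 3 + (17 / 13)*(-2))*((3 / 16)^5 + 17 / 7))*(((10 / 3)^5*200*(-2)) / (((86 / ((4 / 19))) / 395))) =2750726458984375 / 880948224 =3122460.98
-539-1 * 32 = -571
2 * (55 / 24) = 55 / 12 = 4.58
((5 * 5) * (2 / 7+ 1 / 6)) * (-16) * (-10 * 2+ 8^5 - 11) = -5923838.10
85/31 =2.74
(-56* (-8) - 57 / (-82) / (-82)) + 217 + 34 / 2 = 681.99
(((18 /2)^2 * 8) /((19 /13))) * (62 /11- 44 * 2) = -7632144 /209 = -36517.44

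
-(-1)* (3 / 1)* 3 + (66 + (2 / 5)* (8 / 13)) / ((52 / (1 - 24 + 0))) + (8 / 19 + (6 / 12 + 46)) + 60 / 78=439732 / 16055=27.39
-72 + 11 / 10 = -709 / 10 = -70.90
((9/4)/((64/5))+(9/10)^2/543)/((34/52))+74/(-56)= -72392077/68924800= -1.05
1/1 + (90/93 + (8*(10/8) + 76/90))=17873/1395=12.81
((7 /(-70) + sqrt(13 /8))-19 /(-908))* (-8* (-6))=-4308 /1135 + 12* sqrt(26)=57.39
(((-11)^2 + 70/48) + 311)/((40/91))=946673/960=986.12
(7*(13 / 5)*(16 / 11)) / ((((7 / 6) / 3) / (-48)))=-179712 / 55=-3267.49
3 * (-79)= -237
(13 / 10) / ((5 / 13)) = 169 / 50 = 3.38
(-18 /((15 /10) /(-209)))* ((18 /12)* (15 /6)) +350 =9755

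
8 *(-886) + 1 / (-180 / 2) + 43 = -7045.01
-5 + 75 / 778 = -3815 / 778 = -4.90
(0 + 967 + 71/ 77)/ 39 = 74530/ 3003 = 24.82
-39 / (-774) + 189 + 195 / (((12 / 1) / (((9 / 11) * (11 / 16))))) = 1636265 / 8256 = 198.19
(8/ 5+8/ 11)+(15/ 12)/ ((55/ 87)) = 947/ 220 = 4.30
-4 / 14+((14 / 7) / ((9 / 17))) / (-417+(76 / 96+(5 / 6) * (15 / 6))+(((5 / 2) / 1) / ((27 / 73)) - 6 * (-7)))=-163550 / 552433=-0.30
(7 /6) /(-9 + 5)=-7 /24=-0.29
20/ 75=4/ 15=0.27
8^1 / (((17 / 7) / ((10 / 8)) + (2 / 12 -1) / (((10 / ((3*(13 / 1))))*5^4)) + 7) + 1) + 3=661727 / 173909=3.81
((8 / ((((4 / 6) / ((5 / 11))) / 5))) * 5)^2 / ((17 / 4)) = 9000000 / 2057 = 4375.30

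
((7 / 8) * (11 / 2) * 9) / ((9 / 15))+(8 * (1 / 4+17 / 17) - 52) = 483 / 16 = 30.19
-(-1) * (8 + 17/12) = 113/12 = 9.42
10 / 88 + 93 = 4097 / 44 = 93.11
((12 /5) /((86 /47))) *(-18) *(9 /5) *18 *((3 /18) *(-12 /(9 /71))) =12974256 /1075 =12069.08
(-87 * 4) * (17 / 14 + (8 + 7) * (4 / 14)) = -1914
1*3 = 3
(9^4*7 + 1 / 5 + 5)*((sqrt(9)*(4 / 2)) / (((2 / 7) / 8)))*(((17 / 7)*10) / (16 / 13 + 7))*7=17053707216 / 107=159380441.27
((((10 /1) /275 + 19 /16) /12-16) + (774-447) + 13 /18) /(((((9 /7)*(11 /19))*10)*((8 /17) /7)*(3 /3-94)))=-156348459757 /23334220800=-6.70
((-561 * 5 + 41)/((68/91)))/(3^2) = -410.99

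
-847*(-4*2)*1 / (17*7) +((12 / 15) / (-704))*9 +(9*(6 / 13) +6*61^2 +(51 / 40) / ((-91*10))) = 9524024953 / 425425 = 22387.08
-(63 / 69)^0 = -1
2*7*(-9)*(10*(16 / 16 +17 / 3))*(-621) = 5216400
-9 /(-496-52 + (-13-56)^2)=-9 /4213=-0.00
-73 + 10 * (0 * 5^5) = -73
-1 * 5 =-5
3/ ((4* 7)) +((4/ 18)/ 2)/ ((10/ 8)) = 247/ 1260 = 0.20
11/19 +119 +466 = 11126/19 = 585.58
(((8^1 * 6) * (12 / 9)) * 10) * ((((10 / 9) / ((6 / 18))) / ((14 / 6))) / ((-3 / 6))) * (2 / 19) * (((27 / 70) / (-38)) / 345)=2304 / 406847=0.01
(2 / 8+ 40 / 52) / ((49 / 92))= 1219 / 637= 1.91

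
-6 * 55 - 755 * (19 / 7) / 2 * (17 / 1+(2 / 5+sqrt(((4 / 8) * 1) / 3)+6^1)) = -24724.95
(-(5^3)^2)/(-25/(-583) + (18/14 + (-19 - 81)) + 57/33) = 63765625/395629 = 161.18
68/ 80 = 17/ 20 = 0.85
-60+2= -58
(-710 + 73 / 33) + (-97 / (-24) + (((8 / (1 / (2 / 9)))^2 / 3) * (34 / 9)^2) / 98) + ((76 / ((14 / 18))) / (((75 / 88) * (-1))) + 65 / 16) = -3455106169409 / 4243654800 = -814.18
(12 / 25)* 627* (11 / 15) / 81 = 9196 / 3375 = 2.72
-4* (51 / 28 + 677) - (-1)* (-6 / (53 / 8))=-1007707 / 371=-2716.19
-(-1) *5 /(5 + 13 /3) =15 /28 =0.54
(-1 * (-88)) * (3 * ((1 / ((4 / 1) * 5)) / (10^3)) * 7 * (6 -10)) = -231 / 625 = -0.37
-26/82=-13/41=-0.32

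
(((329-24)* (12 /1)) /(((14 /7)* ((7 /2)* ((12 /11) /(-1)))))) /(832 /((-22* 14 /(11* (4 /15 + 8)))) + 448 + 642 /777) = -1862025 /789386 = -2.36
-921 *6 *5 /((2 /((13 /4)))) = -179595 /4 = -44898.75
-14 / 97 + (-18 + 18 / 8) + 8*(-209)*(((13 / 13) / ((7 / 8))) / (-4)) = 1254303 / 2716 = 461.82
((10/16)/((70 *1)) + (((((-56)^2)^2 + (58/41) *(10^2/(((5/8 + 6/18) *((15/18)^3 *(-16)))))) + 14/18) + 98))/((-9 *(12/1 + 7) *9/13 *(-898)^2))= -607632994349303/5898390512656320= -0.10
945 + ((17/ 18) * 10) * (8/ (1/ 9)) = 1625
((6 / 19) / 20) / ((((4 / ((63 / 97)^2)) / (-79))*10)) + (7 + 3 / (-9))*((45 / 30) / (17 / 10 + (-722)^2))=-0.01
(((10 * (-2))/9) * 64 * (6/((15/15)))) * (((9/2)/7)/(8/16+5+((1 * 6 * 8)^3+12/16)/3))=-15360/1032353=-0.01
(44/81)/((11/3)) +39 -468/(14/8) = -43145/189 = -228.28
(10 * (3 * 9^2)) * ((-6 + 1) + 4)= -2430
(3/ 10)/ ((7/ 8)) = 12/ 35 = 0.34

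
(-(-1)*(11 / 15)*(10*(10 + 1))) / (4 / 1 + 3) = 11.52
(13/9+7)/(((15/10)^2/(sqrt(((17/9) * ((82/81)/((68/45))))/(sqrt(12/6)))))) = 152 * 2^(1/4) * sqrt(205)/729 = 3.55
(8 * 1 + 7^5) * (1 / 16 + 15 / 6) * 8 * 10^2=34470750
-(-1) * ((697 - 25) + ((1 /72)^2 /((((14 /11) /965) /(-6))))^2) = 98435159377 /146313216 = 672.77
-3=-3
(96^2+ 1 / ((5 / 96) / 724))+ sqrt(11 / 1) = sqrt(11)+ 115584 / 5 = 23120.12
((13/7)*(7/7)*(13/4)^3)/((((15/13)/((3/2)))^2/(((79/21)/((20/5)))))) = 381317911/3763200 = 101.33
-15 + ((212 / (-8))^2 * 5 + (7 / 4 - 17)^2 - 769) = 47357 / 16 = 2959.81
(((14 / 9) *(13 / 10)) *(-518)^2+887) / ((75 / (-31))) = -758179369 / 3375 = -224645.74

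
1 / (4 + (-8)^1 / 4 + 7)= 1 / 9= 0.11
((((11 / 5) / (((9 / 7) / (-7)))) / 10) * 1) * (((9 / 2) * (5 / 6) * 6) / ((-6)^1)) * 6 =539 / 20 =26.95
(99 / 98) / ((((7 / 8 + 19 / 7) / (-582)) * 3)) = -25608 / 469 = -54.60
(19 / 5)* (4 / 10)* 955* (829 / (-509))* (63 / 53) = -2810.27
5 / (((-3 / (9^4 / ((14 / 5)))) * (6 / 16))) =-72900 / 7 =-10414.29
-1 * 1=-1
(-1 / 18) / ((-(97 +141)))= 1 / 4284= 0.00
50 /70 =5 /7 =0.71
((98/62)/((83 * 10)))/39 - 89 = -89308781/1003470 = -89.00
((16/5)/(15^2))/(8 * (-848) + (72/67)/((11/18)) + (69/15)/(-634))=-7476128/3565192497975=-0.00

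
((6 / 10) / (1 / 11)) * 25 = 165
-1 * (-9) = 9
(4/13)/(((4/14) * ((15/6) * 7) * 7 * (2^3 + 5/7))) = 4/3965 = 0.00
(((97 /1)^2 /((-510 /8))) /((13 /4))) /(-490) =0.09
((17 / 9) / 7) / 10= 17 / 630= 0.03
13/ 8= 1.62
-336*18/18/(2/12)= -2016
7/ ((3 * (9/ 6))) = 14/ 9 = 1.56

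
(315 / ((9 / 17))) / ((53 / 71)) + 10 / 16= 338225 / 424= 797.70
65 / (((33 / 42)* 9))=910 / 99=9.19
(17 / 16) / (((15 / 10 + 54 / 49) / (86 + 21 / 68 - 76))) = 34349 / 8160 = 4.21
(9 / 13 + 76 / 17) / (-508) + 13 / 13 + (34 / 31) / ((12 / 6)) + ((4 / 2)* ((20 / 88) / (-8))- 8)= -499107747 / 76566776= -6.52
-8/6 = -4/3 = -1.33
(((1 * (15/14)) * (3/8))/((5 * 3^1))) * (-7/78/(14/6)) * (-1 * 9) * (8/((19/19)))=27/364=0.07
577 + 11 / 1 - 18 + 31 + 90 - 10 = 681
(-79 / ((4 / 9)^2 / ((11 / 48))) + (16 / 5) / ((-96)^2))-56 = -1700951 / 11520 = -147.65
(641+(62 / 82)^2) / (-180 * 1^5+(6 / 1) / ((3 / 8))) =-539241 / 137842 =-3.91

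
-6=-6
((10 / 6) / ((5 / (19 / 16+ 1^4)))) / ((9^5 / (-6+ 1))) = -175 / 2834352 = -0.00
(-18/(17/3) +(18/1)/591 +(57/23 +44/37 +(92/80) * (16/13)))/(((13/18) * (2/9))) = 29062472193/2408249155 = 12.07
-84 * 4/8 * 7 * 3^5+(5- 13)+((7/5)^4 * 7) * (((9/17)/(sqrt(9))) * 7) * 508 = -579859174/10625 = -54574.98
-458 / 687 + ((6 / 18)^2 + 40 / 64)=5 / 72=0.07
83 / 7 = 11.86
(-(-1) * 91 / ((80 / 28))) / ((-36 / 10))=-637 / 72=-8.85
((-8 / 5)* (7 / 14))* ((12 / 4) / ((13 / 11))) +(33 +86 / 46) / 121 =-315226 / 180895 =-1.74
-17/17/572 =-1/572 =-0.00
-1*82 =-82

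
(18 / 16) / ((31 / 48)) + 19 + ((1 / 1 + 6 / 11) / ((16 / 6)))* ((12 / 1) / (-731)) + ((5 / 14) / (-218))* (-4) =464049867 / 22375738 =20.74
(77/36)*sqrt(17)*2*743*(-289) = -16533979*sqrt(17)/18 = -3787296.77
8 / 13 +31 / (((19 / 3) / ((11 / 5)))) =14059 / 1235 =11.38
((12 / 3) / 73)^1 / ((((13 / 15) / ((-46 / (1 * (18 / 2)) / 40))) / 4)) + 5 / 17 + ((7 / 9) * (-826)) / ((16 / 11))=-512741429 / 1161576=-441.42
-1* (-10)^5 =100000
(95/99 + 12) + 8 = 2075/99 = 20.96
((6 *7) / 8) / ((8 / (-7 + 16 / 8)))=-105 / 32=-3.28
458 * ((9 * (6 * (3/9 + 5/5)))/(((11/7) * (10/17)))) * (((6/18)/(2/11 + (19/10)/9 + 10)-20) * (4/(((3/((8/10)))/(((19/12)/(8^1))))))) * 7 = -119140717976/113179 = -1052675.13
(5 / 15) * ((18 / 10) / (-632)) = -3 / 3160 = -0.00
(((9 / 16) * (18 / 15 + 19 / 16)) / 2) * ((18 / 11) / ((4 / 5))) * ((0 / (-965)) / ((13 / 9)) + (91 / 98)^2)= 2614599 / 2207744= 1.18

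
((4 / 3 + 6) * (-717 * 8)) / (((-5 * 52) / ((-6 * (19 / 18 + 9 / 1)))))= -1903396 / 195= -9761.01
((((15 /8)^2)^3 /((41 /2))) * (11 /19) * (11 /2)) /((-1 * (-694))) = 1378265625 /141721862144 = 0.01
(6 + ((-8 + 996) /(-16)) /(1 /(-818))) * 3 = 303105 /2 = 151552.50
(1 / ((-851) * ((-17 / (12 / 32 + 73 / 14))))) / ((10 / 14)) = 313 / 578680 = 0.00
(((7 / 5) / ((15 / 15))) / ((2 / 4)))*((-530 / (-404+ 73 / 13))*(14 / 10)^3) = 6617156 / 647375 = 10.22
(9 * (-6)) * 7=-378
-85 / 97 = -0.88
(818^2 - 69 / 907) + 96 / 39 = 7889669211 / 11791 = 669126.39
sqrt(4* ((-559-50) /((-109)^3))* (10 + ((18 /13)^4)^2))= 0.21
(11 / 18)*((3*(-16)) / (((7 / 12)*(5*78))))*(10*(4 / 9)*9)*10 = -14080 / 273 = -51.58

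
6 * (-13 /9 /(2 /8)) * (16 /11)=-1664 /33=-50.42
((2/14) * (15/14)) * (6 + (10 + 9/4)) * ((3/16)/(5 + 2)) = 3285/43904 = 0.07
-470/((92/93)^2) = -2032515/4232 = -480.27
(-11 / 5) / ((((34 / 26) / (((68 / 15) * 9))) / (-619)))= 42488.16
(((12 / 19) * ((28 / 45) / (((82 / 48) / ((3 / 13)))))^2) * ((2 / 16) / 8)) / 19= 9408 / 2563903225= 0.00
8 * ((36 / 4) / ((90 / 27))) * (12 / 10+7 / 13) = 12204 / 325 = 37.55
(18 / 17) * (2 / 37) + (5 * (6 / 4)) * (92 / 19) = 434694 / 11951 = 36.37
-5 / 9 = -0.56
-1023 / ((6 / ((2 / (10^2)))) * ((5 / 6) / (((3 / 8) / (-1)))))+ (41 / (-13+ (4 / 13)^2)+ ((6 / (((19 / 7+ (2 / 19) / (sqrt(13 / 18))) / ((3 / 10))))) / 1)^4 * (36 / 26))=-243945208933923081638834536754507 / 178182629355764339546071631250000 - 49461826206029194182253392 * sqrt(26) / 5106104692680087676125390625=-1.42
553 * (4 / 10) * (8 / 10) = 4424 / 25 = 176.96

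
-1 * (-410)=410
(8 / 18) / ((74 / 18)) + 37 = 1373 / 37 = 37.11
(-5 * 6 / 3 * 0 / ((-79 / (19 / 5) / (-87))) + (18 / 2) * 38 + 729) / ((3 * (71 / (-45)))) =-16065 / 71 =-226.27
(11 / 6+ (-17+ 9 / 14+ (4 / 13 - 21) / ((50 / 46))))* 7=-234.93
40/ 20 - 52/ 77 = 102/ 77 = 1.32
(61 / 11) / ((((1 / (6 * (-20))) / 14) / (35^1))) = -3586800 / 11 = -326072.73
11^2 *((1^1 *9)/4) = 1089/4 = 272.25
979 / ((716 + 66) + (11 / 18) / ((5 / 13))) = 88110 / 70523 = 1.25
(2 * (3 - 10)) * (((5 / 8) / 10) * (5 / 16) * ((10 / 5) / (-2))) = 35 / 128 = 0.27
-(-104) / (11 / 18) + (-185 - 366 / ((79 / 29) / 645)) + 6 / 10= -376593428 / 4345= -86672.83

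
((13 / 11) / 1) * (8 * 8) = 832 / 11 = 75.64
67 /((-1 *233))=-67 /233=-0.29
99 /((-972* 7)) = -11 /756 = -0.01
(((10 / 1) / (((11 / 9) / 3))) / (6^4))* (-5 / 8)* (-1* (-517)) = -1175 / 192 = -6.12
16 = 16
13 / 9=1.44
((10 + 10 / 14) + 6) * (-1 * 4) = -468 / 7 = -66.86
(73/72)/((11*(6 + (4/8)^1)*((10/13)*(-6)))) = -73/23760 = -0.00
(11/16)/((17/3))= 33/272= 0.12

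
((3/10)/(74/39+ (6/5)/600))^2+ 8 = 11009322668/1371887521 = 8.02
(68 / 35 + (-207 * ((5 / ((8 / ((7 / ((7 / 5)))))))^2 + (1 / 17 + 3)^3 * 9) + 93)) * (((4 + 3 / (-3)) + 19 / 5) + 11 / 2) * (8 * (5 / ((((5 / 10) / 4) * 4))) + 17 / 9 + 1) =-56323935.86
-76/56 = -19/14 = -1.36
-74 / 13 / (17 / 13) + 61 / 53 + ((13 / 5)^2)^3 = 4303876784 / 14078125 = 305.71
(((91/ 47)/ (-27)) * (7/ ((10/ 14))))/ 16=-0.04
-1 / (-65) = 1 / 65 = 0.02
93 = 93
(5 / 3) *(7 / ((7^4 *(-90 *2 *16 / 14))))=-1 / 42336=-0.00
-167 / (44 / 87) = -14529 / 44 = -330.20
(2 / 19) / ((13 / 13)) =2 / 19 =0.11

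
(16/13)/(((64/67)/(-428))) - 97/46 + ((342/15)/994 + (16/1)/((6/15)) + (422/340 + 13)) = -1261372585/2526251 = -499.31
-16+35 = 19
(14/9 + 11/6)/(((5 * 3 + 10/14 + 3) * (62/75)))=10675/48732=0.22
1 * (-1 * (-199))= 199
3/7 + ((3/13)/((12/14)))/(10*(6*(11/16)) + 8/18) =59421/136591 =0.44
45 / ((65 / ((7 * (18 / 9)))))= 126 / 13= 9.69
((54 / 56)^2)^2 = 531441 / 614656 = 0.86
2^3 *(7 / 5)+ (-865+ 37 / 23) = -98002 / 115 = -852.19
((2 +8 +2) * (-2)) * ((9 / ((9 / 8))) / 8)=-24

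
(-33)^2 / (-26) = -1089 / 26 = -41.88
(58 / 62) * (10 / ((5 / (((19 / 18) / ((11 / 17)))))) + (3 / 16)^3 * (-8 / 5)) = 23902003 / 7856640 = 3.04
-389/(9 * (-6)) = 389/54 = 7.20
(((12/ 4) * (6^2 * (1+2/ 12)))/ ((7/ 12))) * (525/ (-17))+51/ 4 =-452733/ 68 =-6657.84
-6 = -6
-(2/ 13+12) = -158/ 13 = -12.15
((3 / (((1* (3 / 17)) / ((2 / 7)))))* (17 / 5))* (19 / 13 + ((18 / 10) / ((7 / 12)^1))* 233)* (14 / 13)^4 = 148541866144 / 9282325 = 16002.66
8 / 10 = 4 / 5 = 0.80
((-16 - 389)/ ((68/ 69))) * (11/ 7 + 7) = -419175/ 119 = -3522.48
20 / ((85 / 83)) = 332 / 17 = 19.53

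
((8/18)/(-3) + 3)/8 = 77/216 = 0.36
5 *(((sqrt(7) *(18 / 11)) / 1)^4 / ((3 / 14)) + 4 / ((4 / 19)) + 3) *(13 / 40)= 158122991 / 58564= 2700.00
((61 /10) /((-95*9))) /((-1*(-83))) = -61 /709650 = -0.00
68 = 68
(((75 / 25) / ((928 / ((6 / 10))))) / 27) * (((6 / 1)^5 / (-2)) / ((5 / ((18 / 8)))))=-729 / 5800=-0.13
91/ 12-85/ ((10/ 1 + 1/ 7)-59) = 6377/ 684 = 9.32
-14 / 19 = -0.74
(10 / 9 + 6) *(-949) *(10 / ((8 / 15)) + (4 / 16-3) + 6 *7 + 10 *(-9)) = 1943552 / 9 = 215950.22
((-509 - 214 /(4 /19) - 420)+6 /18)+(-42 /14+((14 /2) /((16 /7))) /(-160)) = -14962067 /7680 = -1948.19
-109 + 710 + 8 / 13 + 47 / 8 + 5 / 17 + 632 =1239.78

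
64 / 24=8 / 3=2.67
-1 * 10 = -10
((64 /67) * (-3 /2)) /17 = -0.08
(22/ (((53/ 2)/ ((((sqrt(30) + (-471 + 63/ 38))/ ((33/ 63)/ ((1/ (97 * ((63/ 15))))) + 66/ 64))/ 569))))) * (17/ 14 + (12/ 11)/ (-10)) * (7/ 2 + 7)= -728524080/ 19658473747 + 81696 * sqrt(30)/ 1034656513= -0.04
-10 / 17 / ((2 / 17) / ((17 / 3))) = -85 / 3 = -28.33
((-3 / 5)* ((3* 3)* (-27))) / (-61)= -729 / 305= -2.39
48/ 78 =8/ 13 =0.62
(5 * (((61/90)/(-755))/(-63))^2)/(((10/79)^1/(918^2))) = 0.01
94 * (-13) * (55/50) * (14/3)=-94094/15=-6272.93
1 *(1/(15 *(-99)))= -1/1485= -0.00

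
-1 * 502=-502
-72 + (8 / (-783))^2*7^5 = -43066760 / 613089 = -70.25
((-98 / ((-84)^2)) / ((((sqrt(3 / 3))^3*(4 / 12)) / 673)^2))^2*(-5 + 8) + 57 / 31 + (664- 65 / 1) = 19078456342877 / 1984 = 9616157430.89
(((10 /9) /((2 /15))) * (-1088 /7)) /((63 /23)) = -625600 /1323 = -472.86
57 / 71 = 0.80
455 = 455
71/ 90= 0.79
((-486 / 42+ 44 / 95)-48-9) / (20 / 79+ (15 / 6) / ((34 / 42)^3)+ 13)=-35158096168 / 9274034805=-3.79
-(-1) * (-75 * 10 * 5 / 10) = -375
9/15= 3/5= 0.60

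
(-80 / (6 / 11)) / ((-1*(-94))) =-220 / 141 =-1.56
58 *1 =58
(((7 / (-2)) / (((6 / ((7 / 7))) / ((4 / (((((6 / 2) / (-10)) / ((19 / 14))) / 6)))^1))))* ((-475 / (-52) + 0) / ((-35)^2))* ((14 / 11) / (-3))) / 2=-1805 / 18018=-0.10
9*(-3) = -27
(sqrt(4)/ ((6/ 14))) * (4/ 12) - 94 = -832/ 9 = -92.44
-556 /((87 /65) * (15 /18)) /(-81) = 14456 /2349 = 6.15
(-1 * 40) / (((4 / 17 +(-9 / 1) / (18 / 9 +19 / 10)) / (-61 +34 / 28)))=-1849770 / 1603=-1153.94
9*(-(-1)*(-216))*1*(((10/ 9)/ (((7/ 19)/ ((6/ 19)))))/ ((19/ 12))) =-155520/ 133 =-1169.32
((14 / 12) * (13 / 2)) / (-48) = -91 / 576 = -0.16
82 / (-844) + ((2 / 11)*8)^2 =103071 / 51062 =2.02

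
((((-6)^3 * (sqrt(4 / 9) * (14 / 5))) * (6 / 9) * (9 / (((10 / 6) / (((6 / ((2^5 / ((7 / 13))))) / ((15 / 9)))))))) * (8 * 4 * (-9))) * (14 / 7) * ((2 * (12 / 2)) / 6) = 164602368 / 1625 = 101293.76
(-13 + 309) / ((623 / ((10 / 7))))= 2960 / 4361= 0.68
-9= -9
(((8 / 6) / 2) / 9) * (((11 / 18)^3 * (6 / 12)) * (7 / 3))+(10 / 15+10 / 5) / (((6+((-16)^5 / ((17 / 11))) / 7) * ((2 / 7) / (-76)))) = 73666839911 / 2724195381912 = 0.03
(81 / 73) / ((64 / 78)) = 3159 / 2336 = 1.35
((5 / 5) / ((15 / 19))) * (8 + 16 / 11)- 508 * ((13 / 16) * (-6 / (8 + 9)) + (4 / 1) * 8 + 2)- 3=-96028321 / 5610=-17117.35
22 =22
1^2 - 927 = -926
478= 478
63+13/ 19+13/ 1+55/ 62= 91379/ 1178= 77.57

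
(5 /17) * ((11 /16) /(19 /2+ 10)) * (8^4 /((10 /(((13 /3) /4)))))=704 /153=4.60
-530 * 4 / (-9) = 2120 / 9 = 235.56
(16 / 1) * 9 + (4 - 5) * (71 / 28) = 3961 / 28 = 141.46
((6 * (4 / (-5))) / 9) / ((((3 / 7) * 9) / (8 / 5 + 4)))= -1568 / 2025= -0.77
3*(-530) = -1590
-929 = -929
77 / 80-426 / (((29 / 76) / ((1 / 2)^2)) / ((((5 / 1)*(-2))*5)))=13956.13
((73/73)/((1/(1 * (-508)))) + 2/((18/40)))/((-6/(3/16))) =1133/72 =15.74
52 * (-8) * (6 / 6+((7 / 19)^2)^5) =-416.02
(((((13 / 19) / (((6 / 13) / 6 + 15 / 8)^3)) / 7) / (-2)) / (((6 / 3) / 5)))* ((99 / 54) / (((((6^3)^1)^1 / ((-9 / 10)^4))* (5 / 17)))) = -432613467 / 1390752238750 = -0.00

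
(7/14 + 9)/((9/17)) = 323/18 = 17.94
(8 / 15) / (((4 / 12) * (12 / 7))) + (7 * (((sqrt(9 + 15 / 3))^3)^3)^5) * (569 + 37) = 260286394117520917059098100000.00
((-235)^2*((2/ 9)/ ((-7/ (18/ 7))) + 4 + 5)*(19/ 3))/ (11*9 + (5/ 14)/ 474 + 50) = 144896483300/ 6921383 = 20934.61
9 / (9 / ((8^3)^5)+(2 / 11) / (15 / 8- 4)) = -59215298225504256 / 562949953419629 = -105.19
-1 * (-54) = 54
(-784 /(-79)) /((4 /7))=1372 /79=17.37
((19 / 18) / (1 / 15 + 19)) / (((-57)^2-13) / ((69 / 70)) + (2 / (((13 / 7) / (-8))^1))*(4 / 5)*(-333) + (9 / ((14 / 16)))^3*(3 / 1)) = 3747275 / 598534330592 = 0.00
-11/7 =-1.57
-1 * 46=-46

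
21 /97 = 0.22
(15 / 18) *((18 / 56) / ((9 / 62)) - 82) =-5585 / 84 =-66.49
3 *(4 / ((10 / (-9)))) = -54 / 5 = -10.80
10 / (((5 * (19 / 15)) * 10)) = 3 / 19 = 0.16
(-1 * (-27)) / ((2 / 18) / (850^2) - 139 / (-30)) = 175567500 / 30128251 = 5.83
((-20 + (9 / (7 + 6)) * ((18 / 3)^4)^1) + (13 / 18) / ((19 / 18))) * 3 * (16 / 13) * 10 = 104085600 / 3211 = 32415.32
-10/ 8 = -5/ 4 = -1.25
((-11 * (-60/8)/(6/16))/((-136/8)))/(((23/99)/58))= -1263240/391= -3230.79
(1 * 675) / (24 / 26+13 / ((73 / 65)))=640575 / 11861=54.01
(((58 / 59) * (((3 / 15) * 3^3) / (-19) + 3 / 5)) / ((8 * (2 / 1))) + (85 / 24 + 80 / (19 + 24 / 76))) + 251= 2554371017 / 9873768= 258.70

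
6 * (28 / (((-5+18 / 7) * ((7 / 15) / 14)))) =-35280 / 17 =-2075.29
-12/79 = -0.15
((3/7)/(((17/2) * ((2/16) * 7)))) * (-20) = -960/833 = -1.15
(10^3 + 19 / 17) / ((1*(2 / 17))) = 17019 / 2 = 8509.50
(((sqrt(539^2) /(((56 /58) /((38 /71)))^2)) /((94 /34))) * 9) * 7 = 3576723381 /947708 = 3774.08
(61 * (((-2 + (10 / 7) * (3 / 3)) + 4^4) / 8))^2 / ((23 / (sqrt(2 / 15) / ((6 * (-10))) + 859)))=141670979.26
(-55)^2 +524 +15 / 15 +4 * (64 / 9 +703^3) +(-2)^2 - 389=12507470113 / 9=1389718901.44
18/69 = 6/23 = 0.26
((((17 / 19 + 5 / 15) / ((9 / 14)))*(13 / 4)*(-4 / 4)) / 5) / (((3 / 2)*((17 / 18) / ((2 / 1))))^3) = -326144 / 93347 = -3.49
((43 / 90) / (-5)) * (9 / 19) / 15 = -43 / 14250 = -0.00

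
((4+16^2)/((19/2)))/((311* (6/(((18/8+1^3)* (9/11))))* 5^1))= 507/64999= 0.01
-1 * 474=-474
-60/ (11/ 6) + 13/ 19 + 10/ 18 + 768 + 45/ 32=44416805/ 60192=737.92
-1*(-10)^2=-100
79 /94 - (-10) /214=8923 /10058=0.89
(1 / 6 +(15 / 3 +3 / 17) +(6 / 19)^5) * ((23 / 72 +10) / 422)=0.13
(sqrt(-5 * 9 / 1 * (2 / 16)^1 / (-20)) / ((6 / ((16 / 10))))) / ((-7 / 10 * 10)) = -sqrt(2) / 70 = -0.02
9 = 9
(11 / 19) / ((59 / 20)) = 0.20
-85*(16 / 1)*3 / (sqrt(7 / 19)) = -4080*sqrt(133) / 7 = -6721.84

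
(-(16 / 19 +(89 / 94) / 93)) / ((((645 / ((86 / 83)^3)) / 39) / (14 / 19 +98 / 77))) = -381107981072 / 3308214919889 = -0.12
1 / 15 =0.07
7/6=1.17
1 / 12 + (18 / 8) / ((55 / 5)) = 19 / 66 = 0.29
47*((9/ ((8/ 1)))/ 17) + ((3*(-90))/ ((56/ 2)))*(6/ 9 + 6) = -58239/ 952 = -61.18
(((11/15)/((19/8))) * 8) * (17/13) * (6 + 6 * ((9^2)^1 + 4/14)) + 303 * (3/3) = 16406571/8645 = 1897.81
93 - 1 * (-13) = 106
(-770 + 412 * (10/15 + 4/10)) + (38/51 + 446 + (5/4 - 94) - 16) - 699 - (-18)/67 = -15747121/22780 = -691.27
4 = 4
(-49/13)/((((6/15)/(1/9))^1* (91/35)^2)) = -6125/39546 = -0.15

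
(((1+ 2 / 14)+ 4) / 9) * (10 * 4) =160 / 7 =22.86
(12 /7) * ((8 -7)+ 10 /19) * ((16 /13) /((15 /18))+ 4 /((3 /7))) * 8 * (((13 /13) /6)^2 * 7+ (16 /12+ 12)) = 3061.12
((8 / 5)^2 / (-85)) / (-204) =16 / 108375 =0.00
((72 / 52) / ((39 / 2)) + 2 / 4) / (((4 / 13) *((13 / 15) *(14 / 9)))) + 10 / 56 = 4205 / 2704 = 1.56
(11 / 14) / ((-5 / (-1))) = 0.16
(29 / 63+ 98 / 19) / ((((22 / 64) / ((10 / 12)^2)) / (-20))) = -26900000 / 118503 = -227.00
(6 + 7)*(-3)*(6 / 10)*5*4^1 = -468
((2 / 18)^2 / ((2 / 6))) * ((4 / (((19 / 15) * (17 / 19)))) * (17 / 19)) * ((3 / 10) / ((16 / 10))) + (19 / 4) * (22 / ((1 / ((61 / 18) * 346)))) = 83811941 / 684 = 122532.08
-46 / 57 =-0.81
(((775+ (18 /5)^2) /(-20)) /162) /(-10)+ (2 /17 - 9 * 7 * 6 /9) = -576385117 /13770000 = -41.86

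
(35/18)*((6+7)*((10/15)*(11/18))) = 5005/486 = 10.30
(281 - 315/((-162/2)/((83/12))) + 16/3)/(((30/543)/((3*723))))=1475654809/120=12297123.41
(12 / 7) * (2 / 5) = 0.69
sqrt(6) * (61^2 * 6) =22326 * sqrt(6) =54687.31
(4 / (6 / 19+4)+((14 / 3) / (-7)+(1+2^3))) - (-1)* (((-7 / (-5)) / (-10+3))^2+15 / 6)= 72571 / 6150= 11.80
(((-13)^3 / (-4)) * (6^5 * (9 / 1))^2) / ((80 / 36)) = 6052713346368 / 5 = 1210542669273.60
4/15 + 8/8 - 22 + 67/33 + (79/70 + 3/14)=-20051/1155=-17.36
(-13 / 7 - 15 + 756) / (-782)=-2587 / 2737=-0.95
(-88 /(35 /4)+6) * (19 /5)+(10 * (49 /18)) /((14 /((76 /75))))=-63536 /4725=-13.45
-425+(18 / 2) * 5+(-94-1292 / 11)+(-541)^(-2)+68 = -1685257187 / 3219491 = -523.45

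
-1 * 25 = -25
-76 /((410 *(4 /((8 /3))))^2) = -76 /378225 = -0.00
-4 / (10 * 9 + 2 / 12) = -24 / 541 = -0.04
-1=-1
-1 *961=-961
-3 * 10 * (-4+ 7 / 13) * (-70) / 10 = -9450 / 13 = -726.92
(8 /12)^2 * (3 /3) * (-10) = -40 /9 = -4.44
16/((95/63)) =1008/95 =10.61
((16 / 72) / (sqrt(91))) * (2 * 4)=16 * sqrt(91) / 819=0.19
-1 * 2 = -2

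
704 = 704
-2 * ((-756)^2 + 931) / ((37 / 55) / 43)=-2707768910 / 37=-73182943.51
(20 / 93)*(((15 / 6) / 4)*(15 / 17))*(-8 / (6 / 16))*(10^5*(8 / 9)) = -3200000000 / 14229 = -224892.82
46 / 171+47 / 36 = 359 / 228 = 1.57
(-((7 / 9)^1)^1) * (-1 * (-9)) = -7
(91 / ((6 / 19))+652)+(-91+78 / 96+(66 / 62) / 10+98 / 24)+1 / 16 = 1059247 / 1240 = 854.23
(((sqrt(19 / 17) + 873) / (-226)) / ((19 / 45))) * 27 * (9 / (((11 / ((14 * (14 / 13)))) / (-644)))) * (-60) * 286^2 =-20677224987619200 / 2147 - 23685251990400 * sqrt(323) / 36499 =-9642414885154.25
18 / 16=9 / 8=1.12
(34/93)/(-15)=-34/1395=-0.02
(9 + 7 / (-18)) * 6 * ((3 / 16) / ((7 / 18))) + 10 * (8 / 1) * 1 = 5875 / 56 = 104.91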